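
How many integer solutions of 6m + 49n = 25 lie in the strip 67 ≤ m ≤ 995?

gcd(49, 6):
  49 = 8·6 + 1
  6 = 6·1
so gcd(49, 6) = 1.
Back-substitute for Bézout coefficients:
  1 = 49 - 8·6
  ... = 6·(-8) + 49·(1)
Scale by 25: particular solution (-200, 25); reduce m mod 49: (45, -5).
General solution: m = 45 + 49t, n = -5 - 6t for integer t.
67 ≤ 45 + 49t ≤ 995 gives t ∈ [1, 19], which is 19 values.

19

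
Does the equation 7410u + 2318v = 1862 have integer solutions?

gcd(7410, 2318) = 38  (7410 = 3·2318 + 456, 2318 = 5·456 + 38, 456 = 12·38).
38 divides 1862, so integer solutions exist.

yes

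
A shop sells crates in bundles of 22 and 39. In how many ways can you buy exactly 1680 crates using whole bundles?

Need nonnegative integers with 22j + 39k = 1680.
gcd(22, 39) = 1, and 22·(16) + 39·(-9) = 1.
So (j₀, k₀) = (26880, -15120); general j = 26880 + 39t, k = -15120 - 22t.
j ≥ 0 ⇒ t ≥ -689; k ≥ 0 ⇒ t ≤ -688. That's 2 values of t.

2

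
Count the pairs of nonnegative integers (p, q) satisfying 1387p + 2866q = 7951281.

2

gcd(2866, 1387):
  2866 = 2·1387 + 92
  1387 = 15·92 + 7
  92 = 13·7 + 1
  7 = 7·1
so gcd(2866, 1387) = 1.
Back-substitute for Bézout coefficients:
  1 = 92 - 13·7
  ... = 1387·(-405) + 2866·(196)
Scale by 7951281: one solution is (-3220268805, 1558451076). Reduce p mod 2866: (321, 2619).
General: p = 321 + 2866t, q = 2619 - 1387t.
p ≥ 0 ⇒ t ≥ 0; q ≥ 0 ⇒ t ≤ 1. So t ∈ [0, 1]: 2 solutions.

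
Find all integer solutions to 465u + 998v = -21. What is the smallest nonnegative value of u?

gcd(998, 465):
  998 = 2×465 + 68
  465 = 6×68 + 57
  68 = 1×57 + 11
  57 = 5×11 + 2
  11 = 5×2 + 1
  2 = 2×1
so gcd(998, 465) = 1.
1 divides -21, so solutions exist.
Back-substitute for Bézout coefficients:
  1 = 11 - 5×2
  ... = 465×(-455) + 998×(212)
Scale by -21/1 = -21: (u₀, v₀) = (9555, -4452).
General solution: u = 9555 + 998t, v = -4452 - 465t for integer t.
u ≥ 0: smallest is 9555 mod 998 = 573 (at t = -9), with v = -267.

573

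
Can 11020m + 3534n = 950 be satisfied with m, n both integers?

gcd(11020, 3534) = 38.
38 divides 950, so integer solutions exist.

yes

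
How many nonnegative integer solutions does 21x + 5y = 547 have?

5

gcd(21, 5) = 1  (21 = 4·5 + 1, 5 = 5·1).
Back-substituting, 21·(1) + 5·(-4) = 1.
Scale by 547: one solution is (547, -2188). Reduce x mod 5: (2, 101).
General: x = 2 + 5t, y = 101 - 21t.
x ≥ 0 ⇒ t ≥ 0; y ≥ 0 ⇒ t ≤ 4. So t ∈ [0, 4]: 5 solutions.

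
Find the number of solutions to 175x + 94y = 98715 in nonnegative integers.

6

gcd(175, 94) = 1.
By Bézout, 175·(-29) + 94·(54) = 1.
One solution: (35, 985).
General: x = 35 + 94t, y = 985 - 175t.
x ≥ 0 ⇒ t ≥ 0; y ≥ 0 ⇒ t ≤ 5. So t ∈ [0, 5]: 6 solutions.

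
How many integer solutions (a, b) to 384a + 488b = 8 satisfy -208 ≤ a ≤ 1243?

gcd(488, 384):
  488 = 1×384 + 104
  384 = 3×104 + 72
  104 = 1×72 + 32
  72 = 2×32 + 8
  32 = 4×8
so gcd(488, 384) = 8.
Back-substitute for Bézout coefficients:
  8 = 72 - 2×32
  ... = 384×(14) + 488×(-11)
Scale by 1: particular solution (14, -11); reduce a mod 61: (14, -11).
General solution: a = 14 + 61t, b = -11 - 48t for integer t.
-208 ≤ 14 + 61t ≤ 1243 gives t ∈ [-3, 20], which is 24 values.

24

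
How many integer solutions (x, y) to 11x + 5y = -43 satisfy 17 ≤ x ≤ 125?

gcd(11, 5):
  11 = 2·5 + 1
  5 = 5·1
so gcd(11, 5) = 1.
Back-substitute for Bézout coefficients:
  1 = 11 - 2·5
  ... = 11·(1) + 5·(-2)
Scale by -43: particular solution (-43, 86); reduce x mod 5: (2, -13).
General solution: x = 2 + 5t, y = -13 - 11t for integer t.
17 ≤ 2 + 5t ≤ 125 gives t ∈ [3, 24], which is 22 values.

22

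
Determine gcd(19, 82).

gcd(82, 19):
  82 = 4·19 + 6
  19 = 3·6 + 1
  6 = 6·1
so gcd(82, 19) = 1.

1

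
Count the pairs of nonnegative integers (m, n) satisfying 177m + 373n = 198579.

3

gcd(373, 177):
  373 = 2×177 + 19
  177 = 9×19 + 6
  19 = 3×6 + 1
  6 = 6×1
so gcd(373, 177) = 1.
Back-substitute for Bézout coefficients:
  1 = 19 - 3×6
  ... = 177×(-59) + 373×(28)
Scale by 198579: one solution is (-11716161, 5560212). Reduce m mod 373: (142, 465).
General: m = 142 + 373t, n = 465 - 177t.
m ≥ 0 ⇒ t ≥ 0; n ≥ 0 ⇒ t ≤ 2. So t ∈ [0, 2]: 3 solutions.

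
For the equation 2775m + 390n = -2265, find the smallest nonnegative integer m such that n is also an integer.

19

gcd(2775, 390):
  2775 = 7*390 + 45
  390 = 8*45 + 30
  45 = 1*30 + 15
  30 = 2*15
so gcd(2775, 390) = 15.
15 divides -2265, so solutions exist.
Back-substitute for Bézout coefficients:
  15 = 45 - 1*30
  ... = 2775*(9) + 390*(-64)
Scale by -2265/15 = -151: (m₀, n₀) = (-1359, 9664).
General solution: m = -1359 + 26t, n = 9664 - 185t for integer t.
m ≥ 0: smallest is -1359 mod 26 = 19 (at t = 53), with n = -141.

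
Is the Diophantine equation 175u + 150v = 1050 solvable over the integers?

yes

gcd(175, 150):
  175 = 1*150 + 25
  150 = 6*25
so gcd(175, 150) = 25.
25 divides 1050, so integer solutions exist.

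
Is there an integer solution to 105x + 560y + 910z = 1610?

yes

gcd(560, 105) = 35  (560 = 5·105 + 35, 105 = 3·35).
gcd(35, 910) = 35.
35 divides 1610, so integer solutions exist.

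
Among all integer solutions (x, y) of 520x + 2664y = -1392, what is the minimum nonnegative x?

192

gcd(2664, 520):
  2664 = 5·520 + 64
  520 = 8·64 + 8
  64 = 8·8
so gcd(2664, 520) = 8.
8 divides -1392, so solutions exist.
Back-substitute for Bézout coefficients:
  8 = 520 - 8·64
  ... = 520·(41) + 2664·(-8)
Scale by -1392/8 = -174: (x₀, y₀) = (-7134, 1392).
General solution: x = -7134 + 333t, y = 1392 - 65t for integer t.
x ≥ 0: smallest is -7134 mod 333 = 192 (at t = 22), with y = -38.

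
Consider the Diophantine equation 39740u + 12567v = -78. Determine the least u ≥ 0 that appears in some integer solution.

gcd(39740, 12567):
  39740 = 3×12567 + 2039
  12567 = 6×2039 + 333
  2039 = 6×333 + 41
  333 = 8×41 + 5
  41 = 8×5 + 1
  5 = 5×1
so gcd(39740, 12567) = 1.
1 divides -78, so solutions exist.
Back-substitute for Bézout coefficients:
  1 = 41 - 8×5
  ... = 39740×(2453) + 12567×(-7757)
Scale by -78/1 = -78: (u₀, v₀) = (-191334, 605046).
General solution: u = -191334 + 12567t, v = 605046 - 39740t for integer t.
u ≥ 0: smallest is -191334 mod 12567 = 9738 (at t = 16), with v = -30794.

9738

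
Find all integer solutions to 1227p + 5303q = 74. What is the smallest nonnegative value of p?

gcd(5303, 1227):
  5303 = 4·1227 + 395
  1227 = 3·395 + 42
  395 = 9·42 + 17
  42 = 2·17 + 8
  17 = 2·8 + 1
  8 = 8·1
so gcd(5303, 1227) = 1.
1 divides 74, so solutions exist.
Back-substitute for Bézout coefficients:
  1 = 17 - 2·8
  ... = 1227·(-631) + 5303·(146)
Scale by 74/1 = 74: (p₀, q₀) = (-46694, 10804).
General solution: p = -46694 + 5303t, q = 10804 - 1227t for integer t.
p ≥ 0: smallest is -46694 mod 5303 = 1033 (at t = 9), with q = -239.

1033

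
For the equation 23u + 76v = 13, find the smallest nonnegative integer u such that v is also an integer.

27

gcd(76, 23):
  76 = 3·23 + 7
  23 = 3·7 + 2
  7 = 3·2 + 1
  2 = 2·1
so gcd(76, 23) = 1.
1 divides 13, so solutions exist.
Back-substitute for Bézout coefficients:
  1 = 7 - 3·2
  ... = 23·(-33) + 76·(10)
Scale by 13/1 = 13: (u₀, v₀) = (-429, 130).
General solution: u = -429 + 76t, v = 130 - 23t for integer t.
u ≥ 0: smallest is -429 mod 76 = 27 (at t = 6), with v = -8.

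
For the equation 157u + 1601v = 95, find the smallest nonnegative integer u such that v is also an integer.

21

gcd(1601, 157) = 1.
1 divides 95, so solutions exist.
By Bézout, 157*(-775) + 1601*(76) = 1.
Scale by 95/1 = 95: (u₀, v₀) = (-73625, 7220).
General solution: u = -73625 + 1601t, v = 7220 - 157t for integer t.
u ≥ 0: smallest is -73625 mod 1601 = 21 (at t = 46), with v = -2.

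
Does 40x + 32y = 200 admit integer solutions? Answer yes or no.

yes

gcd(40, 32) = 8.
8 divides 200, so integer solutions exist.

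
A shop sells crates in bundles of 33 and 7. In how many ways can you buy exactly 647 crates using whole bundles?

3

Need nonnegative integers with 33j + 7k = 647.
gcd(33, 7) = 1, and 33·(3) + 7·(-14) = 1.
So (j₀, k₀) = (1941, -9058); general j = 1941 + 7t, k = -9058 - 33t.
j ≥ 0 ⇒ t ≥ -277; k ≥ 0 ⇒ t ≤ -275. That's 3 values of t.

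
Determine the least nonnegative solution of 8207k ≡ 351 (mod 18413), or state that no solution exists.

7258

gcd(18413, 8207) = 1  (18413 = 2×8207 + 1999, 8207 = 4×1999 + 211, 1999 = 9×211 + 100, 211 = 2×100 + 11, 100 = 9×11 + 1, 11 = 11×1).
1 divides 351, so solutions exist.
Back-substituting, 8207×(-1658) + 18413×(739) = 1.
So 8207×(-1658) ≡ 1 (mod 18413); multiply by 351: k ≡ -581958 (mod 18413).
Smallest nonnegative: k = -581958 mod 18413 = 7258.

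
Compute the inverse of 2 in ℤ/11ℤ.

gcd(11, 2):
  11 = 5·2 + 1
  2 = 2·1
so gcd(11, 2) = 1.
Back-substitute for Bézout coefficients:
  1 = 11 - 5·2
  ... = 2·(-5) + 11·(1)
So 2·-5 ≡ 1 (mod 11), and -5 mod 11 = 6.

6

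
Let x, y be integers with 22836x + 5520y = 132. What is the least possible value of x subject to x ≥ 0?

117

gcd(22836, 5520) = 12  (22836 = 4*5520 + 756, 5520 = 7*756 + 228, 756 = 3*228 + 72, 228 = 3*72 + 12, 72 = 6*12).
12 divides 132, so solutions exist.
Back-substituting, 22836*(-73) + 5520*(302) = 12.
Scale by 132/12 = 11: (x₀, y₀) = (-803, 3322).
General solution: x = -803 + 460t, y = 3322 - 1903t for integer t.
x ≥ 0: smallest is -803 mod 460 = 117 (at t = 2), with y = -484.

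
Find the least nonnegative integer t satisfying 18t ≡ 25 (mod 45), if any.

no solution

gcd(45, 18) = 9.
9 does not divide 25, so the congruence has no solution.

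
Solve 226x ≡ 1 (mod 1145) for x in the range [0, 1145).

76

gcd(1145, 226) = 1.
By Bézout, 226*(76) + 1145*(-15) = 1.
So 226*76 ≡ 1 (mod 1145), and 76 mod 1145 = 76.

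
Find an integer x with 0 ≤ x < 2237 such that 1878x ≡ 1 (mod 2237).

1159

gcd(2237, 1878):
  2237 = 1*1878 + 359
  1878 = 5*359 + 83
  359 = 4*83 + 27
  83 = 3*27 + 2
  27 = 13*2 + 1
  2 = 2*1
so gcd(2237, 1878) = 1.
Back-substitute for Bézout coefficients:
  1 = 27 - 13*2
  ... = 1878*(-1078) + 2237*(905)
So 1878*-1078 ≡ 1 (mod 2237), and -1078 mod 2237 = 1159.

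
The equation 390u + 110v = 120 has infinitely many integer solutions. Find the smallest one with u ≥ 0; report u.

gcd(390, 110):
  390 = 3*110 + 60
  110 = 1*60 + 50
  60 = 1*50 + 10
  50 = 5*10
so gcd(390, 110) = 10.
10 divides 120, so solutions exist.
Back-substitute for Bézout coefficients:
  10 = 60 - 1*50
  ... = 390*(2) + 110*(-7)
Scale by 120/10 = 12: (u₀, v₀) = (24, -84).
General solution: u = 24 + 11t, v = -84 - 39t for integer t.
u ≥ 0: smallest is 24 mod 11 = 2 (at t = -2), with v = -6.

2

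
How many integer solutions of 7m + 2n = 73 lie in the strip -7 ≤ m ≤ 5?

gcd(7, 2):
  7 = 3×2 + 1
  2 = 2×1
so gcd(7, 2) = 1.
Back-substitute for Bézout coefficients:
  1 = 7 - 3×2
  ... = 7×(1) + 2×(-3)
Scale by 73: particular solution (73, -219); reduce m mod 2: (1, 33).
General solution: m = 1 + 2t, n = 33 - 7t for integer t.
-7 ≤ 1 + 2t ≤ 5 gives t ∈ [-4, 2], which is 7 values.

7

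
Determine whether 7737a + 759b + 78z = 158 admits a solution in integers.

no

gcd(7737, 759) = 3  (7737 = 10×759 + 147, 759 = 5×147 + 24, 147 = 6×24 + 3, 24 = 8×3).
gcd(3, 78) = 3.
3 does not divide 158 (remainder 2), so no integer solutions.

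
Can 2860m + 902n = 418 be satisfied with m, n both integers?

yes

gcd(2860, 902) = 22  (2860 = 3×902 + 154, 902 = 5×154 + 132, 154 = 1×132 + 22, 132 = 6×22).
22 divides 418, so integer solutions exist.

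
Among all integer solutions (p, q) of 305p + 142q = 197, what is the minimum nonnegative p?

77

gcd(305, 142):
  305 = 2×142 + 21
  142 = 6×21 + 16
  21 = 1×16 + 5
  16 = 3×5 + 1
  5 = 5×1
so gcd(305, 142) = 1.
1 divides 197, so solutions exist.
Back-substitute for Bézout coefficients:
  1 = 16 - 3×5
  ... = 305×(-27) + 142×(58)
Scale by 197/1 = 197: (p₀, q₀) = (-5319, 11426).
General solution: p = -5319 + 142t, q = 11426 - 305t for integer t.
p ≥ 0: smallest is -5319 mod 142 = 77 (at t = 38), with q = -164.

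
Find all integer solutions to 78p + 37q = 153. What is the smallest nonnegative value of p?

gcd(78, 37) = 1  (78 = 2·37 + 4, 37 = 9·4 + 1, 4 = 4·1).
1 divides 153, so solutions exist.
Back-substituting, 78·(-9) + 37·(19) = 1.
Scale by 153/1 = 153: (p₀, q₀) = (-1377, 2907).
General solution: p = -1377 + 37t, q = 2907 - 78t for integer t.
p ≥ 0: smallest is -1377 mod 37 = 29 (at t = 38), with q = -57.

29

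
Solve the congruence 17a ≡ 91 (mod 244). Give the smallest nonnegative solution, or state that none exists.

gcd(244, 17) = 1  (244 = 14*17 + 6, 17 = 2*6 + 5, 6 = 1*5 + 1, 5 = 5*1).
1 divides 91, so solutions exist.
Back-substituting, 17*(-43) + 244*(3) = 1.
So 17*(-43) ≡ 1 (mod 244); multiply by 91: a ≡ -3913 (mod 244).
Smallest nonnegative: a = -3913 mod 244 = 235.

235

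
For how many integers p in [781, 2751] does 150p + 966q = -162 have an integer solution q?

12

gcd(966, 150):
  966 = 6·150 + 66
  150 = 2·66 + 18
  66 = 3·18 + 12
  18 = 1·12 + 6
  12 = 2·6
so gcd(966, 150) = 6.
Back-substitute for Bézout coefficients:
  6 = 18 - 1·12
  ... = 150·(58) + 966·(-9)
Scale by -27: particular solution (-1566, 243); reduce p mod 161: (44, -7).
General solution: p = 44 + 161t, q = -7 - 25t for integer t.
781 ≤ 44 + 161t ≤ 2751 gives t ∈ [5, 16], which is 12 values.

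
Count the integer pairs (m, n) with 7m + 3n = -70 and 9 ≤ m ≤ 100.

30

gcd(7, 3) = 1.
By Bézout, 7·(1) + 3·(-2) = 1.
Particular solution: (2, -28).
General solution: m = 2 + 3t, n = -28 - 7t for integer t.
9 ≤ 2 + 3t ≤ 100 gives t ∈ [3, 32], which is 30 values.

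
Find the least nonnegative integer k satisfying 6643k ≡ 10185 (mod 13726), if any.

4789

gcd(13726, 6643) = 1  (13726 = 2·6643 + 440, 6643 = 15·440 + 43, 440 = 10·43 + 10, 43 = 4·10 + 3, 10 = 3·3 + 1, 3 = 3·1).
1 divides 10185, so solutions exist.
Back-substituting, 6643·(-4149) + 13726·(2008) = 1.
So 6643·(-4149) ≡ 1 (mod 13726); multiply by 10185: k ≡ -42257565 (mod 13726).
Smallest nonnegative: k = -42257565 mod 13726 = 4789.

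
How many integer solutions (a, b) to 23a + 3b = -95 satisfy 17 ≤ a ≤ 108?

31

gcd(23, 3):
  23 = 7·3 + 2
  3 = 1·2 + 1
  2 = 2·1
so gcd(23, 3) = 1.
Back-substitute for Bézout coefficients:
  1 = 3 - 1·2
  ... = 23·(-1) + 3·(8)
Scale by -95: particular solution (95, -760); reduce a mod 3: (2, -47).
General solution: a = 2 + 3t, b = -47 - 23t for integer t.
17 ≤ 2 + 3t ≤ 108 gives t ∈ [5, 35], which is 31 values.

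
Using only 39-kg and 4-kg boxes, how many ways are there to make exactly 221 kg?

Need nonnegative integers with 39j + 4k = 221.
gcd(39, 4) = 1, and 39·(-1) + 4·(10) = 1.
So (j₀, k₀) = (-221, 2210); general j = -221 + 4t, k = 2210 - 39t.
j ≥ 0 ⇒ t ≥ 56; k ≥ 0 ⇒ t ≤ 56. That's 1 value of t.

1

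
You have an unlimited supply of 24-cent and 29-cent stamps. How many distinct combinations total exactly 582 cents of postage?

Need nonnegative integers with 24j + 29k = 582.
gcd(24, 29) = 1, and 24·(-6) + 29·(5) = 1.
So (j₀, k₀) = (-3492, 2910); general j = -3492 + 29t, k = 2910 - 24t.
j ≥ 0 ⇒ t ≥ 121; k ≥ 0 ⇒ t ≤ 121. That's 1 value of t.

1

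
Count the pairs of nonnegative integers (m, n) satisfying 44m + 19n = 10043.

12

gcd(44, 19) = 1.
By Bézout, 44·(-3) + 19·(7) = 1.
One solution: (5, 517).
General: m = 5 + 19t, n = 517 - 44t.
m ≥ 0 ⇒ t ≥ 0; n ≥ 0 ⇒ t ≤ 11. So t ∈ [0, 11]: 12 solutions.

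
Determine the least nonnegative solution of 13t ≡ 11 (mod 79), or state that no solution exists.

gcd(79, 13) = 1.
1 divides 11, so solutions exist.
By Bézout, 13*(-6) + 79*(1) = 1.
So 13*(-6) ≡ 1 (mod 79); multiply by 11: t ≡ -66 (mod 79).
Smallest nonnegative: t = -66 mod 79 = 13.

13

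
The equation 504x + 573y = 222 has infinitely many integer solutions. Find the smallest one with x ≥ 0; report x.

30

gcd(573, 504):
  573 = 1*504 + 69
  504 = 7*69 + 21
  69 = 3*21 + 6
  21 = 3*6 + 3
  6 = 2*3
so gcd(573, 504) = 3.
3 divides 222, so solutions exist.
Back-substitute for Bézout coefficients:
  3 = 21 - 3*6
  ... = 504*(83) + 573*(-73)
Scale by 222/3 = 74: (x₀, y₀) = (6142, -5402).
General solution: x = 6142 + 191t, y = -5402 - 168t for integer t.
x ≥ 0: smallest is 6142 mod 191 = 30 (at t = -32), with y = -26.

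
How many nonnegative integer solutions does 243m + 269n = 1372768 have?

21

gcd(269, 243) = 1  (269 = 1*243 + 26, 243 = 9*26 + 9, 26 = 2*9 + 8, 9 = 1*8 + 1, 8 = 8*1).
Back-substituting, 243*(31) + 269*(-28) = 1.
Scale by 1372768: one solution is (42555808, -38437504). Reduce m mod 269: (8, 5096).
General: m = 8 + 269t, n = 5096 - 243t.
m ≥ 0 ⇒ t ≥ 0; n ≥ 0 ⇒ t ≤ 20. So t ∈ [0, 20]: 21 solutions.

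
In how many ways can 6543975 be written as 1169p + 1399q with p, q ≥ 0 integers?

4

gcd(1399, 1169):
  1399 = 1×1169 + 230
  1169 = 5×230 + 19
  230 = 12×19 + 2
  19 = 9×2 + 1
  2 = 2×1
so gcd(1399, 1169) = 1.
Back-substitute for Bézout coefficients:
  1 = 19 - 9×2
  ... = 1169×(663) + 1399×(-554)
Scale by 6543975: one solution is (4338655425, -3625362150). Reduce p mod 1399: (1079, 3776).
General: p = 1079 + 1399t, q = 3776 - 1169t.
p ≥ 0 ⇒ t ≥ 0; q ≥ 0 ⇒ t ≤ 3. So t ∈ [0, 3]: 4 solutions.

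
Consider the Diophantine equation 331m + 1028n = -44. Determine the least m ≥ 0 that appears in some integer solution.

180

gcd(1028, 331):
  1028 = 3*331 + 35
  331 = 9*35 + 16
  35 = 2*16 + 3
  16 = 5*3 + 1
  3 = 3*1
so gcd(1028, 331) = 1.
1 divides -44, so solutions exist.
Back-substitute for Bézout coefficients:
  1 = 16 - 5*3
  ... = 331*(323) + 1028*(-104)
Scale by -44/1 = -44: (m₀, n₀) = (-14212, 4576).
General solution: m = -14212 + 1028t, n = 4576 - 331t for integer t.
m ≥ 0: smallest is -14212 mod 1028 = 180 (at t = 14), with n = -58.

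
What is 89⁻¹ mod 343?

185

gcd(343, 89) = 1  (343 = 3×89 + 76, 89 = 1×76 + 13, 76 = 5×13 + 11, 13 = 1×11 + 2, 11 = 5×2 + 1, 2 = 2×1).
Back-substituting, 89×(-158) + 343×(41) = 1.
So 89×-158 ≡ 1 (mod 343), and -158 mod 343 = 185.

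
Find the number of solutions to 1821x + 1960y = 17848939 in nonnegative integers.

gcd(1960, 1821):
  1960 = 1×1821 + 139
  1821 = 13×139 + 14
  139 = 9×14 + 13
  14 = 1×13 + 1
  13 = 13×1
so gcd(1960, 1821) = 1.
Back-substitute for Bézout coefficients:
  1 = 14 - 1×13
  ... = 1821×(141) + 1960×(-131)
Scale by 17848939: one solution is (2516700399, -2338211009). Reduce x mod 1960: (1599, 7621).
General: x = 1599 + 1960t, y = 7621 - 1821t.
x ≥ 0 ⇒ t ≥ 0; y ≥ 0 ⇒ t ≤ 4. So t ∈ [0, 4]: 5 solutions.

5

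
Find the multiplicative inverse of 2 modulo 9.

gcd(9, 2) = 1.
By Bézout, 2·(-4) + 9·(1) = 1.
So 2·-4 ≡ 1 (mod 9), and -4 mod 9 = 5.

5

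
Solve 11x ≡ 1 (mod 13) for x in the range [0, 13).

6

gcd(13, 11) = 1  (13 = 1*11 + 2, 11 = 5*2 + 1, 2 = 2*1).
Back-substituting, 11*(6) + 13*(-5) = 1.
So 11*6 ≡ 1 (mod 13), and 6 mod 13 = 6.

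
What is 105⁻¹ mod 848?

gcd(848, 105) = 1.
By Bézout, 105·(105) + 848·(-13) = 1.
So 105·105 ≡ 1 (mod 848), and 105 mod 848 = 105.

105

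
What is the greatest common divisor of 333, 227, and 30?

gcd(333, 227):
  333 = 1·227 + 106
  227 = 2·106 + 15
  106 = 7·15 + 1
  15 = 15·1
so gcd(333, 227) = 1.
gcd(1, 30) = 1.

1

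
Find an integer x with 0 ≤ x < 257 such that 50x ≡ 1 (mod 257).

gcd(257, 50):
  257 = 5×50 + 7
  50 = 7×7 + 1
  7 = 7×1
so gcd(257, 50) = 1.
Back-substitute for Bézout coefficients:
  1 = 50 - 7×7
  ... = 50×(36) + 257×(-7)
So 50×36 ≡ 1 (mod 257), and 36 mod 257 = 36.

36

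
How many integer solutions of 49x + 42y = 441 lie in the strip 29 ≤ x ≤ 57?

gcd(49, 42):
  49 = 1×42 + 7
  42 = 6×7
so gcd(49, 42) = 7.
Back-substitute for Bézout coefficients:
  7 = 49 - 1×42
  ... = 49×(1) + 42×(-1)
Scale by 63: particular solution (63, -63); reduce x mod 6: (3, 7).
General solution: x = 3 + 6t, y = 7 - 7t for integer t.
29 ≤ 3 + 6t ≤ 57 gives t ∈ [5, 9], which is 5 values.

5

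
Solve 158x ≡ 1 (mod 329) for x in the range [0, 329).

177

gcd(329, 158):
  329 = 2·158 + 13
  158 = 12·13 + 2
  13 = 6·2 + 1
  2 = 2·1
so gcd(329, 158) = 1.
Back-substitute for Bézout coefficients:
  1 = 13 - 6·2
  ... = 158·(-152) + 329·(73)
So 158·-152 ≡ 1 (mod 329), and -152 mod 329 = 177.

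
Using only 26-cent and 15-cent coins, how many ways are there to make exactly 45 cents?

Need nonnegative integers with 26j + 15k = 45.
gcd(26, 15) = 1, and 26·(-4) + 15·(7) = 1.
So (j₀, k₀) = (-180, 315); general j = -180 + 15t, k = 315 - 26t.
j ≥ 0 ⇒ t ≥ 12; k ≥ 0 ⇒ t ≤ 12. That's 1 value of t.

1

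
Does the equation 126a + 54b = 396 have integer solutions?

yes

gcd(126, 54) = 18  (126 = 2·54 + 18, 54 = 3·18).
18 divides 396, so integer solutions exist.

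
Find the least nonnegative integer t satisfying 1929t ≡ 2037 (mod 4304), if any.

gcd(4304, 1929) = 1  (4304 = 2*1929 + 446, 1929 = 4*446 + 145, 446 = 3*145 + 11, 145 = 13*11 + 2, 11 = 5*2 + 1, 2 = 2*1).
1 divides 2037, so solutions exist.
Back-substituting, 1929*(-1959) + 4304*(878) = 1.
So 1929*(-1959) ≡ 1 (mod 4304); multiply by 2037: t ≡ -3990483 (mod 4304).
Smallest nonnegative: t = -3990483 mod 4304 = 3629.

3629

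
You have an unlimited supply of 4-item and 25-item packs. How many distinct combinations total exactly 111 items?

Need nonnegative integers with 4j + 25k = 111.
gcd(4, 25) = 1, and 4·(-6) + 25·(1) = 1.
So (j₀, k₀) = (-666, 111); general j = -666 + 25t, k = 111 - 4t.
j ≥ 0 ⇒ t ≥ 27; k ≥ 0 ⇒ t ≤ 27. That's 1 value of t.

1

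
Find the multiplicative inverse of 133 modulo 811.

gcd(811, 133):
  811 = 6×133 + 13
  133 = 10×13 + 3
  13 = 4×3 + 1
  3 = 3×1
so gcd(811, 133) = 1.
Back-substitute for Bézout coefficients:
  1 = 13 - 4×3
  ... = 133×(-250) + 811×(41)
So 133×-250 ≡ 1 (mod 811), and -250 mod 811 = 561.

561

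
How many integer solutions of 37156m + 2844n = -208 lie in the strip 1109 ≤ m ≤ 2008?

gcd(37156, 2844) = 4.
By Bézout, 37156*(-170) + 2844*(2221) = 4.
Particular solution: (308, -4024).
General solution: m = 308 + 711t, n = -4024 - 9289t for integer t.
1109 ≤ 308 + 711t ≤ 2008 gives t ∈ [2, 2], which is 1 value.

1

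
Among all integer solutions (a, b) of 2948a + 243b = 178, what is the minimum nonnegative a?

203

gcd(2948, 243):
  2948 = 12·243 + 32
  243 = 7·32 + 19
  32 = 1·19 + 13
  19 = 1·13 + 6
  13 = 2·6 + 1
  6 = 6·1
so gcd(2948, 243) = 1.
1 divides 178, so solutions exist.
Back-substitute for Bézout coefficients:
  1 = 13 - 2·6
  ... = 2948·(38) + 243·(-461)
Scale by 178/1 = 178: (a₀, b₀) = (6764, -82058).
General solution: a = 6764 + 243t, b = -82058 - 2948t for integer t.
a ≥ 0: smallest is 6764 mod 243 = 203 (at t = -27), with b = -2462.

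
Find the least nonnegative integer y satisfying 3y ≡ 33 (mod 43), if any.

11

gcd(43, 3) = 1.
1 divides 33, so solutions exist.
By Bézout, 3*(-14) + 43*(1) = 1.
So 3*(-14) ≡ 1 (mod 43); multiply by 33: y ≡ -462 (mod 43).
Smallest nonnegative: y = -462 mod 43 = 11.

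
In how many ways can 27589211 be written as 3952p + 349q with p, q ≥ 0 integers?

20

gcd(3952, 349) = 1.
By Bézout, 3952×(-105) + 349×(1189) = 1.
One solution: (16, 78871).
General: p = 16 + 349t, q = 78871 - 3952t.
p ≥ 0 ⇒ t ≥ 0; q ≥ 0 ⇒ t ≤ 19. So t ∈ [0, 19]: 20 solutions.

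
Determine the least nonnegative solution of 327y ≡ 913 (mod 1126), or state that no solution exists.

51

gcd(1126, 327):
  1126 = 3·327 + 145
  327 = 2·145 + 37
  145 = 3·37 + 34
  37 = 1·34 + 3
  34 = 11·3 + 1
  3 = 3·1
so gcd(1126, 327) = 1.
1 divides 913, so solutions exist.
Back-substitute for Bézout coefficients:
  1 = 34 - 11·3
  ... = 327·(-365) + 1126·(106)
So 327·(-365) ≡ 1 (mod 1126); multiply by 913: y ≡ -333245 (mod 1126).
Smallest nonnegative: y = -333245 mod 1126 = 51.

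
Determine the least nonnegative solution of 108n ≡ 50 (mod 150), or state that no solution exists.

no solution

gcd(150, 108) = 6.
6 does not divide 50, so the congruence has no solution.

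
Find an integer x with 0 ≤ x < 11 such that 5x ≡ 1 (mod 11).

9

gcd(11, 5) = 1.
By Bézout, 5×(-2) + 11×(1) = 1.
So 5×-2 ≡ 1 (mod 11), and -2 mod 11 = 9.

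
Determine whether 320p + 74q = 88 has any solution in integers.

yes

gcd(320, 74) = 2  (320 = 4*74 + 24, 74 = 3*24 + 2, 24 = 12*2).
2 divides 88, so integer solutions exist.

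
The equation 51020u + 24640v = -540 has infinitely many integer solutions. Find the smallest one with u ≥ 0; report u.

467

gcd(51020, 24640) = 20  (51020 = 2×24640 + 1740, 24640 = 14×1740 + 280, 1740 = 6×280 + 60, 280 = 4×60 + 40, 60 = 1×40 + 20, 40 = 2×20).
20 divides -540, so solutions exist.
Back-substituting, 51020×(439) + 24640×(-909) = 20.
Scale by -540/20 = -27: (u₀, v₀) = (-11853, 24543).
General solution: u = -11853 + 1232t, v = 24543 - 2551t for integer t.
u ≥ 0: smallest is -11853 mod 1232 = 467 (at t = 10), with v = -967.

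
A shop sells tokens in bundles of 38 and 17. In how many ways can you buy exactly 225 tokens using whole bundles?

Need nonnegative integers with 38j + 17k = 225.
gcd(38, 17) = 1, and 38·(-4) + 17·(9) = 1.
So (j₀, k₀) = (-900, 2025); general j = -900 + 17t, k = 2025 - 38t.
j ≥ 0 ⇒ t ≥ 53; k ≥ 0 ⇒ t ≤ 53. That's 1 value of t.

1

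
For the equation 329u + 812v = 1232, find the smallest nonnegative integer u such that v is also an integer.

100

gcd(812, 329):
  812 = 2×329 + 154
  329 = 2×154 + 21
  154 = 7×21 + 7
  21 = 3×7
so gcd(812, 329) = 7.
7 divides 1232, so solutions exist.
Back-substitute for Bézout coefficients:
  7 = 154 - 7×21
  ... = 329×(-37) + 812×(15)
Scale by 1232/7 = 176: (u₀, v₀) = (-6512, 2640).
General solution: u = -6512 + 116t, v = 2640 - 47t for integer t.
u ≥ 0: smallest is -6512 mod 116 = 100 (at t = 57), with v = -39.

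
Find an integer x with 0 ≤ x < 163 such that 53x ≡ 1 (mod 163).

gcd(163, 53) = 1  (163 = 3*53 + 4, 53 = 13*4 + 1, 4 = 4*1).
Back-substituting, 53*(40) + 163*(-13) = 1.
So 53*40 ≡ 1 (mod 163), and 40 mod 163 = 40.

40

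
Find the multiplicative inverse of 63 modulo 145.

gcd(145, 63) = 1.
By Bézout, 63*(-23) + 145*(10) = 1.
So 63*-23 ≡ 1 (mod 145), and -23 mod 145 = 122.

122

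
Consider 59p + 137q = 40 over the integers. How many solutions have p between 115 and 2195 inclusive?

16

gcd(137, 59) = 1.
By Bézout, 59*(-65) + 137*(28) = 1.
Particular solution: (3, -1).
General solution: p = 3 + 137t, q = -1 - 59t for integer t.
115 ≤ 3 + 137t ≤ 2195 gives t ∈ [1, 16], which is 16 values.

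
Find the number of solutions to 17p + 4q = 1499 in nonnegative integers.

gcd(17, 4) = 1  (17 = 4·4 + 1, 4 = 4·1).
Back-substituting, 17·(1) + 4·(-4) = 1.
Scale by 1499: one solution is (1499, -5996). Reduce p mod 4: (3, 362).
General: p = 3 + 4t, q = 362 - 17t.
p ≥ 0 ⇒ t ≥ 0; q ≥ 0 ⇒ t ≤ 21. So t ∈ [0, 21]: 22 solutions.

22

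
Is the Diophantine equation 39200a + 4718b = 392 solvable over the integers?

yes

gcd(39200, 4718) = 14.
14 divides 392, so integer solutions exist.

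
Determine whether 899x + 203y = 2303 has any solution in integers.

gcd(899, 203) = 29.
29 does not divide 2303 (remainder 12), so no integer solutions.

no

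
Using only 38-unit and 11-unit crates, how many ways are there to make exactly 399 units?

1

Need nonnegative integers with 38j + 11k = 399.
gcd(38, 11) = 1, and 38·(-2) + 11·(7) = 1.
So (j₀, k₀) = (-798, 2793); general j = -798 + 11t, k = 2793 - 38t.
j ≥ 0 ⇒ t ≥ 73; k ≥ 0 ⇒ t ≤ 73. That's 1 value of t.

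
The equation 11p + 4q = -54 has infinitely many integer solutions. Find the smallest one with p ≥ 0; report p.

2

gcd(11, 4):
  11 = 2×4 + 3
  4 = 1×3 + 1
  3 = 3×1
so gcd(11, 4) = 1.
1 divides -54, so solutions exist.
Back-substitute for Bézout coefficients:
  1 = 4 - 1×3
  ... = 11×(-1) + 4×(3)
Scale by -54/1 = -54: (p₀, q₀) = (54, -162).
General solution: p = 54 + 4t, q = -162 - 11t for integer t.
p ≥ 0: smallest is 54 mod 4 = 2 (at t = -13), with q = -19.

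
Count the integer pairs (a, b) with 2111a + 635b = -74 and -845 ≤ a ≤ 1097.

gcd(2111, 635):
  2111 = 3·635 + 206
  635 = 3·206 + 17
  206 = 12·17 + 2
  17 = 8·2 + 1
  2 = 2·1
so gcd(2111, 635) = 1.
Back-substitute for Bézout coefficients:
  1 = 17 - 8·2
  ... = 2111·(-299) + 635·(994)
Scale by -74: particular solution (22126, -73556); reduce a mod 635: (536, -1782).
General solution: a = 536 + 635t, b = -1782 - 2111t for integer t.
-845 ≤ 536 + 635t ≤ 1097 gives t ∈ [-2, 0], which is 3 values.

3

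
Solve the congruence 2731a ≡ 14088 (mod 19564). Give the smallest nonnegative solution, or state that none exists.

gcd(19564, 2731):
  19564 = 7*2731 + 447
  2731 = 6*447 + 49
  447 = 9*49 + 6
  49 = 8*6 + 1
  6 = 6*1
so gcd(19564, 2731) = 1.
1 divides 14088, so solutions exist.
Back-substitute for Bézout coefficients:
  1 = 49 - 8*6
  ... = 2731*(3195) + 19564*(-446)
So 2731*(3195) ≡ 1 (mod 19564); multiply by 14088: a ≡ 45011160 (mod 19564).
Smallest nonnegative: a = 45011160 mod 19564 = 13960.

13960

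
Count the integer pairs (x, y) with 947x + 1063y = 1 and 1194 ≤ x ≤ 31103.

gcd(1063, 947):
  1063 = 1·947 + 116
  947 = 8·116 + 19
  116 = 6·19 + 2
  19 = 9·2 + 1
  2 = 2·1
so gcd(1063, 947) = 1.
Back-substitute for Bézout coefficients:
  1 = 19 - 9·2
  ... = 947·(504) + 1063·(-449)
Scale by 1: particular solution (504, -449); reduce x mod 1063: (504, -449).
General solution: x = 504 + 1063t, y = -449 - 947t for integer t.
1194 ≤ 504 + 1063t ≤ 31103 gives t ∈ [1, 28], which is 28 values.

28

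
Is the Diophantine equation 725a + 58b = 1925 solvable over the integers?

gcd(725, 58):
  725 = 12×58 + 29
  58 = 2×29
so gcd(725, 58) = 29.
29 does not divide 1925 (remainder 11), so no integer solutions.

no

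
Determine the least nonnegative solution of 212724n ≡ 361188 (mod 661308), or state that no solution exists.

gcd(661308, 212724):
  661308 = 3·212724 + 23136
  212724 = 9·23136 + 4500
  23136 = 5·4500 + 636
  4500 = 7·636 + 48
  636 = 13·48 + 12
  48 = 4·12
so gcd(661308, 212724) = 12.
12 divides 361188, so solutions exist.
Back-substitute for Bézout coefficients:
  12 = 636 - 13·48
  ... = 212724·(-13520) + 661308·(4349)
So 212724·(-13520) ≡ 12 (mod 661308); multiply by 30099: n ≡ -406938480 (mod 55109).
Smallest nonnegative: n = -406938480 mod 55109 = 41485.

41485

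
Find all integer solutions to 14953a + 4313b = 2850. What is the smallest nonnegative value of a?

207

gcd(14953, 4313):
  14953 = 3×4313 + 2014
  4313 = 2×2014 + 285
  2014 = 7×285 + 19
  285 = 15×19
so gcd(14953, 4313) = 19.
19 divides 2850, so solutions exist.
Back-substitute for Bézout coefficients:
  19 = 2014 - 7×285
  ... = 14953×(15) + 4313×(-52)
Scale by 2850/19 = 150: (a₀, b₀) = (2250, -7800).
General solution: a = 2250 + 227t, b = -7800 - 787t for integer t.
a ≥ 0: smallest is 2250 mod 227 = 207 (at t = -9), with b = -717.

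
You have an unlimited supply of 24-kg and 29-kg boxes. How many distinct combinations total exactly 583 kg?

Need nonnegative integers with 24j + 29k = 583.
gcd(24, 29) = 1, and 24·(-6) + 29·(5) = 1.
So (j₀, k₀) = (-3498, 2915); general j = -3498 + 29t, k = 2915 - 24t.
j ≥ 0 ⇒ t ≥ 121; k ≥ 0 ⇒ t ≤ 121. That's 1 value of t.

1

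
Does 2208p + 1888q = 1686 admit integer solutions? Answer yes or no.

no

gcd(2208, 1888) = 32.
32 does not divide 1686 (remainder 22), so no integer solutions.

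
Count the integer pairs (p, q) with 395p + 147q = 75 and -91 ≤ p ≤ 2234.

gcd(395, 147):
  395 = 2×147 + 101
  147 = 1×101 + 46
  101 = 2×46 + 9
  46 = 5×9 + 1
  9 = 9×1
so gcd(395, 147) = 1.
Back-substitute for Bézout coefficients:
  1 = 46 - 5×9
  ... = 395×(-16) + 147×(43)
Scale by 75: particular solution (-1200, 3225); reduce p mod 147: (123, -330).
General solution: p = 123 + 147t, q = -330 - 395t for integer t.
-91 ≤ 123 + 147t ≤ 2234 gives t ∈ [-1, 14], which is 16 values.

16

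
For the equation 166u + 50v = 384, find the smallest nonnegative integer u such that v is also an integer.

gcd(166, 50) = 2.
2 divides 384, so solutions exist.
By Bézout, 166*(-3) + 50*(10) = 2.
Scale by 384/2 = 192: (u₀, v₀) = (-576, 1920).
General solution: u = -576 + 25t, v = 1920 - 83t for integer t.
u ≥ 0: smallest is -576 mod 25 = 24 (at t = 24), with v = -72.

24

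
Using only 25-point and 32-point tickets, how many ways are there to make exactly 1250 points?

2

Need nonnegative integers with 25j + 32k = 1250.
gcd(25, 32) = 1, and 25·(9) + 32·(-7) = 1.
So (j₀, k₀) = (11250, -8750); general j = 11250 + 32t, k = -8750 - 25t.
j ≥ 0 ⇒ t ≥ -351; k ≥ 0 ⇒ t ≤ -350. That's 2 values of t.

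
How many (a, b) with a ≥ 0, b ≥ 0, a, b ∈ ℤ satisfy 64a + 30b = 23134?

25

gcd(64, 30) = 2.
By Bézout, 64*(-7) + 30*(15) = 2.
One solution: (1, 769).
General: a = 1 + 15t, b = 769 - 32t.
a ≥ 0 ⇒ t ≥ 0; b ≥ 0 ⇒ t ≤ 24. So t ∈ [0, 24]: 25 solutions.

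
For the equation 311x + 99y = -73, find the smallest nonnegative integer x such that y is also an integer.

16

gcd(311, 99) = 1  (311 = 3·99 + 14, 99 = 7·14 + 1, 14 = 14·1).
1 divides -73, so solutions exist.
Back-substituting, 311·(-7) + 99·(22) = 1.
Scale by -73/1 = -73: (x₀, y₀) = (511, -1606).
General solution: x = 511 + 99t, y = -1606 - 311t for integer t.
x ≥ 0: smallest is 511 mod 99 = 16 (at t = -5), with y = -51.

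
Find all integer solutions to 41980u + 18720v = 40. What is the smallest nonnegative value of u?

334

gcd(41980, 18720):
  41980 = 2·18720 + 4540
  18720 = 4·4540 + 560
  4540 = 8·560 + 60
  560 = 9·60 + 20
  60 = 3·20
so gcd(41980, 18720) = 20.
20 divides 40, so solutions exist.
Back-substitute for Bézout coefficients:
  20 = 560 - 9·60
  ... = 41980·(-301) + 18720·(675)
Scale by 40/20 = 2: (u₀, v₀) = (-602, 1350).
General solution: u = -602 + 936t, v = 1350 - 2099t for integer t.
u ≥ 0: smallest is -602 mod 936 = 334 (at t = 1), with v = -749.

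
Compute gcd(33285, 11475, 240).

15

gcd(33285, 11475):
  33285 = 2·11475 + 10335
  11475 = 1·10335 + 1140
  10335 = 9·1140 + 75
  1140 = 15·75 + 15
  75 = 5·15
so gcd(33285, 11475) = 15.
gcd(15, 240) = 15.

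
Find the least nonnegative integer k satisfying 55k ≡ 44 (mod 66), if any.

2

gcd(66, 55) = 11.
11 divides 44, so solutions exist.
By Bézout, 55*(-1) + 66*(1) = 11.
So 55*(-1) ≡ 11 (mod 66); multiply by 4: k ≡ -4 (mod 6).
Smallest nonnegative: k = -4 mod 6 = 2.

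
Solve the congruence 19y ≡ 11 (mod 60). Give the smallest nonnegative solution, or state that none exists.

gcd(60, 19):
  60 = 3×19 + 3
  19 = 6×3 + 1
  3 = 3×1
so gcd(60, 19) = 1.
1 divides 11, so solutions exist.
Back-substitute for Bézout coefficients:
  1 = 19 - 6×3
  ... = 19×(19) + 60×(-6)
So 19×(19) ≡ 1 (mod 60); multiply by 11: y ≡ 209 (mod 60).
Smallest nonnegative: y = 209 mod 60 = 29.

29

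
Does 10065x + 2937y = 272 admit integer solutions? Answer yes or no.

no

gcd(10065, 2937) = 33  (10065 = 3×2937 + 1254, 2937 = 2×1254 + 429, 1254 = 2×429 + 396, 429 = 1×396 + 33, 396 = 12×33).
33 does not divide 272 (remainder 8), so no integer solutions.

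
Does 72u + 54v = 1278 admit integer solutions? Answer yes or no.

yes

gcd(72, 54) = 18.
18 divides 1278, so integer solutions exist.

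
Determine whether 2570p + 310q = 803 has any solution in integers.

no

gcd(2570, 310):
  2570 = 8·310 + 90
  310 = 3·90 + 40
  90 = 2·40 + 10
  40 = 4·10
so gcd(2570, 310) = 10.
10 does not divide 803 (remainder 3), so no integer solutions.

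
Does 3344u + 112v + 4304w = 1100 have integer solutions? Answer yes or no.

gcd(3344, 112):
  3344 = 29×112 + 96
  112 = 1×96 + 16
  96 = 6×16
so gcd(3344, 112) = 16.
gcd(16, 4304) = 16.
16 does not divide 1100 (remainder 12), so no integer solutions.

no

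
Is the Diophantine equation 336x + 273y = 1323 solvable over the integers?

yes

gcd(336, 273) = 21  (336 = 1*273 + 63, 273 = 4*63 + 21, 63 = 3*21).
21 divides 1323, so integer solutions exist.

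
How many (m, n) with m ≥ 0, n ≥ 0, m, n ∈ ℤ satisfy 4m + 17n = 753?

gcd(17, 4) = 1  (17 = 4×4 + 1, 4 = 4×1).
Back-substituting, 4×(-4) + 17×(1) = 1.
Scale by 753: one solution is (-3012, 753). Reduce m mod 17: (14, 41).
General: m = 14 + 17t, n = 41 - 4t.
m ≥ 0 ⇒ t ≥ 0; n ≥ 0 ⇒ t ≤ 10. So t ∈ [0, 10]: 11 solutions.

11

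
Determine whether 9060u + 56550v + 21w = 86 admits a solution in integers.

gcd(56550, 9060):
  56550 = 6*9060 + 2190
  9060 = 4*2190 + 300
  2190 = 7*300 + 90
  300 = 3*90 + 30
  90 = 3*30
so gcd(56550, 9060) = 30.
gcd(30, 21) = 3.
3 does not divide 86 (remainder 2), so no integer solutions.

no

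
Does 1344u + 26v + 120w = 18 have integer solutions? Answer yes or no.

gcd(1344, 26) = 2  (1344 = 51×26 + 18, 26 = 1×18 + 8, 18 = 2×8 + 2, 8 = 4×2).
gcd(2, 120) = 2.
2 divides 18, so integer solutions exist.

yes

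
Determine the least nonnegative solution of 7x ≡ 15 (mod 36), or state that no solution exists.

33

gcd(36, 7) = 1.
1 divides 15, so solutions exist.
By Bézout, 7×(-5) + 36×(1) = 1.
So 7×(-5) ≡ 1 (mod 36); multiply by 15: x ≡ -75 (mod 36).
Smallest nonnegative: x = -75 mod 36 = 33.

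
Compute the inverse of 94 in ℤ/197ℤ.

153

gcd(197, 94) = 1  (197 = 2·94 + 9, 94 = 10·9 + 4, 9 = 2·4 + 1, 4 = 4·1).
Back-substituting, 94·(-44) + 197·(21) = 1.
So 94·-44 ≡ 1 (mod 197), and -44 mod 197 = 153.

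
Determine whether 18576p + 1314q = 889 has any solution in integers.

gcd(18576, 1314) = 18  (18576 = 14×1314 + 180, 1314 = 7×180 + 54, 180 = 3×54 + 18, 54 = 3×18).
18 does not divide 889 (remainder 7), so no integer solutions.

no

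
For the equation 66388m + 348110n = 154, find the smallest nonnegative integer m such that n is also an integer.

gcd(348110, 66388):
  348110 = 5·66388 + 16170
  66388 = 4·16170 + 1708
  16170 = 9·1708 + 798
  1708 = 2·798 + 112
  798 = 7·112 + 14
  112 = 8·14
so gcd(348110, 66388) = 14.
14 divides 154, so solutions exist.
Back-substitute for Bézout coefficients:
  14 = 798 - 7·112
  ... = 66388·(-3057) + 348110·(583)
Scale by 154/14 = 11: (m₀, n₀) = (-33627, 6413).
General solution: m = -33627 + 24865t, n = 6413 - 4742t for integer t.
m ≥ 0: smallest is -33627 mod 24865 = 16103 (at t = 2), with n = -3071.

16103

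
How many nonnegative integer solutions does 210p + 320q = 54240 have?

gcd(320, 210) = 10  (320 = 1*210 + 110, 210 = 1*110 + 100, 110 = 1*100 + 10, 100 = 10*10).
Back-substituting, 210*(-3) + 320*(2) = 10.
Scale by 5424: one solution is (-16272, 10848). Reduce p mod 32: (16, 159).
General: p = 16 + 32t, q = 159 - 21t.
p ≥ 0 ⇒ t ≥ 0; q ≥ 0 ⇒ t ≤ 7. So t ∈ [0, 7]: 8 solutions.

8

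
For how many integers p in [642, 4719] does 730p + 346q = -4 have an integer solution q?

gcd(730, 346) = 2  (730 = 2*346 + 38, 346 = 9*38 + 4, 38 = 9*4 + 2, 4 = 2*2).
Back-substituting, 730*(82) + 346*(-173) = 2.
Scale by -2: particular solution (-164, 346); reduce p mod 173: (9, -19).
General solution: p = 9 + 173t, q = -19 - 365t for integer t.
642 ≤ 9 + 173t ≤ 4719 gives t ∈ [4, 27], which is 24 values.

24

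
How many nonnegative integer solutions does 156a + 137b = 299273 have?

gcd(156, 137) = 1.
By Bézout, 156·(-36) + 137·(41) = 1.
One solution: (126, 2041).
General: a = 126 + 137t, b = 2041 - 156t.
a ≥ 0 ⇒ t ≥ 0; b ≥ 0 ⇒ t ≤ 13. So t ∈ [0, 13]: 14 solutions.

14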